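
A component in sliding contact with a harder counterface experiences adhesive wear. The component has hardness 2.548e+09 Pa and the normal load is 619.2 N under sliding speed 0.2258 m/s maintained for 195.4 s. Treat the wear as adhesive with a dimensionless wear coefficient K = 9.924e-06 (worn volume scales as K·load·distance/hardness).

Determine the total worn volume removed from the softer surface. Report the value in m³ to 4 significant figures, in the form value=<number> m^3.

Every step holds full float precision, and the intermediates are printed rounded, and one final rounding to 4 significant digits.
Convert: Path length L = v·t = 0.2258 m/s × 195.4 s = 44.12 m.
SI base units throughout: W = 619.2 N, H = 2.548e+09 Pa, K = 9.924e-06.
Volume removed: V = K·W·L/H = 9.924e-06 · 619.2 · 44.12 / 2.548e+09 = 1.064e-10 m³.

value=1.064e-10 m^3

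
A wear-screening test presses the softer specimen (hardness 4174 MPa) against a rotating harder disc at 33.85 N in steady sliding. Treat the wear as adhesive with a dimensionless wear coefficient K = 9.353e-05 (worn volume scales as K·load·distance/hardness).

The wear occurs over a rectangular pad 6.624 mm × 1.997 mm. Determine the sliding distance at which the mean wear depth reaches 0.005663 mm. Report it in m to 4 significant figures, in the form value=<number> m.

value=98.76 m

Each operation holds full float precision — shown intermediates are rounded; rounded once at the end to 4 significant digits.
Hardness H = 4174 MPa = 4.174e+09 Pa.
Pad sides 6.624 mm × 1.997 mm = 0.006624 m × 0.001997 m. Contact area A = 0.006624 m × 0.001997 m = 1.323e-05 m².
Depth limit h_lim = 0.005663 mm = 5.663e-06 m.
Working in SI base units: W = 33.85 N, H = 4.174e+09 Pa, K = 9.353e-05.
At the depth limit, V_lim = h_lim·A = 5.663e-06 · 1.323e-05 = 7.491e-11 m³.
So the life L = V_lim·H/(K·W) = 7.491e-11 · 4.174e+09 / (9.353e-05 · 33.85) = 98.76 m.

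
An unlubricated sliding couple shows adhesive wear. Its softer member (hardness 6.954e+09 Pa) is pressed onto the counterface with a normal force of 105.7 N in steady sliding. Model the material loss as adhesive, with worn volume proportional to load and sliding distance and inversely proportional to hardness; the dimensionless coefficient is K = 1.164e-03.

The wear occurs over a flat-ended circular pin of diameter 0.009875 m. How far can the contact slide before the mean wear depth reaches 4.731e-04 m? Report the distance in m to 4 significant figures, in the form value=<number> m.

Every step runs at full float precision. Printed values are rounded, and a lone final rounding to 4 significant figures.
Contact area A = π·d²/4 = π·(0.009875 m)²/4 = 7.659e-05 m².
Working in SI base units: W = 105.7 N, H = 6.954e+09 Pa, K = 1.164e-03.
Wearable volume V_lim = h_lim·A = 4.731e-04 · 7.659e-05 = 3.623e-08 m³.
Inverting, life L = V_lim·H/(K·W) = 3.623e-08 · 6.954e+09 / (1.164e-03 · 105.7) = 2048 m.

value=2048 m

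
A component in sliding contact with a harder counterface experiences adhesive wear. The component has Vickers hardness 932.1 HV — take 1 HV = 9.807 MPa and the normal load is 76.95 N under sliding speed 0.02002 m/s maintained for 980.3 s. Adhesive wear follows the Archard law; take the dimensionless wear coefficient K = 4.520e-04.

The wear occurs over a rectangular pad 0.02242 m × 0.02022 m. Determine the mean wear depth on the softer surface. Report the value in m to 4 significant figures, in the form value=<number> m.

value=1.647e-07 m

Every step maintains exact precision, and shown intermediates are rounded; a single final rounding, at 4 significant digits.
Distance L = v·t = 0.02002 m/s × 980.3 s = 19.63 m.
Hardness H = 932.1 HV × 9.807 MPa/HV = 9141 MPa = 9.141e+09 Pa.
Contact area A = 0.02242 m × 0.02022 m = 4.533e-04 m².
Restated in SI base units: W = 76.95 N, H = 9.141e+09 Pa, K = 4.520e-04.
The Archard volume V = K·W·L/H = 4.520e-04 · 76.95 · 19.63 / 9.141e+09 = 7.467e-11 m³.
Mean depth h = V/A = 7.467e-11 / 4.533e-04 = 1.647e-07 m.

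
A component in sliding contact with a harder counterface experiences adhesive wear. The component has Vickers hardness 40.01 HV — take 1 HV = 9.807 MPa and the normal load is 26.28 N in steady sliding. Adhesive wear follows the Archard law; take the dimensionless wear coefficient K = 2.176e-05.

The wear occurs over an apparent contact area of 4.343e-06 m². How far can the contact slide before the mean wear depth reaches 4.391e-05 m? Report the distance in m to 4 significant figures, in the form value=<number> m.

value=130.9 m

All arithmetic runs at exact precision — quoted intermediates are rounded; a lone final rounding, at 4 significant figures.
Hardness H = 40.01 HV × 9.807 MPa/HV = 392.4 MPa = 3.924e+08 Pa.
Collected in SI base units: W = 26.28 N, H = 3.924e+08 Pa, K = 2.176e-05.
Limit volume V_lim = h_lim·A = 4.391e-05 · 4.343e-06 = 1.907e-10 m³.
Inverting, life L = V_lim·H/(K·W) = 1.907e-10 · 3.924e+08 / (2.176e-05 · 26.28) = 130.9 m.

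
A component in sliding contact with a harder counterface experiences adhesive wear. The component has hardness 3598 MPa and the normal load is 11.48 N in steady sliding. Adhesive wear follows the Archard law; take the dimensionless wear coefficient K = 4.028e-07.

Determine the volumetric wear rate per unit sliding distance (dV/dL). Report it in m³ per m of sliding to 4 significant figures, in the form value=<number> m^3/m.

value=1.285e-15 m^3/m

Displayed values are rounded, and every step holds exact precision, and a single final rounding, at four significant figures.
Convert: Hardness H = 3598 MPa = 3.598e+09 Pa.
In SI base units, W = 11.48 N, H = 3.598e+09 Pa, K = 4.028e-07.
Sliding wear rate dV/dL = K·W/H — distance-free: 4.028e-07 · 11.48 / 3.598e+09 = 1.285e-15 m³/m.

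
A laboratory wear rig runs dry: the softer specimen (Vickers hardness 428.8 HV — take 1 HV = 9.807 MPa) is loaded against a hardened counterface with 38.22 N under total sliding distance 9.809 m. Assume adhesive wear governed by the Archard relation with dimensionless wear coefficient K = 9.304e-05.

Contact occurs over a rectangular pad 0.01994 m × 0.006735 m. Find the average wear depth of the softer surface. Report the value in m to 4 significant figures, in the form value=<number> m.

value=6.176e-08 m

Printed values are rounded, and all working math carries exact precision, and a lone final rounding to 4 significant figures.
Hardness H = 428.8 HV × 9.807 MPa/HV = 4205 MPa = 4.205e+09 Pa.
Contact area A = 0.01994 m × 0.006735 m = 1.343e-04 m².
In SI base units: W = 38.22 N, H = 4.205e+09 Pa, K = 9.304e-05.
By Archard's law, V = K·W·L/H = 9.304e-05 · 38.22 · 9.809 / 4.205e+09 = 8.295e-12 m³.
Wear depth h = V/A = 8.295e-12 / 1.343e-04 = 6.176e-08 m.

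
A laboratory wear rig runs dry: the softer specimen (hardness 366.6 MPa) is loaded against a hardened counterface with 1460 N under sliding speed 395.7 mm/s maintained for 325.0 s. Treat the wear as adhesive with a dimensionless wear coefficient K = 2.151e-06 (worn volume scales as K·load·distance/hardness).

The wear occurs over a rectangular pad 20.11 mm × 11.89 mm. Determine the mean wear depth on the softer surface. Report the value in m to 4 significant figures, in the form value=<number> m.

value=4.607e-06 m

The computation keeps full float precision — intermediate values appear rounded. Rounded once at the end to 4 significant digits.
Convert: Sliding speed v = 395.7 mm/s = 0.3957 m/s. Path length L = v·t = 0.3957 m/s × 325.0 s = 128.6 m.
Convert: Hardness H = 366.6 MPa = 3.666e+08 Pa.
Convert: Pad sides 20.11 mm × 11.89 mm = 0.02011 m × 0.01189 m. Contact area A = 0.02011 m × 0.01189 m = 2.391e-04 m².
Expressed in SI base units: W = 1460 N, H = 3.666e+08 Pa, K = 2.151e-06.
Archard relation: V = K·W·L/H = 2.151e-06 · 1460 · 128.6 / 3.666e+08 = 1.102e-09 m³.
Depth of wear h = V/A = 1.102e-09 / 2.391e-04 = 4.607e-06 m.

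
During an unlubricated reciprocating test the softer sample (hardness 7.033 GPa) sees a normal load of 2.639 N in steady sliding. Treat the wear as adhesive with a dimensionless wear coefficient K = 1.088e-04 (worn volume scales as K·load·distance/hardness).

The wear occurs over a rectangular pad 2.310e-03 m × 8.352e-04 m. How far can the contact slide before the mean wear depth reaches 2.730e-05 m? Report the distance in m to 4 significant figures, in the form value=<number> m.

value=1290 m

The algebra carries full float precision, and shown intermediates are rounded, and rounded once at the end, at four significant digits.
Convert: Hardness H = 7.033 GPa = 7.033e+09 Pa.
Convert: Contact area A = 2.310e-03 m × 8.352e-04 m = 1.929e-06 m².
SI base units throughout: W = 2.639 N, H = 7.033e+09 Pa, K = 1.088e-04.
Permissible volume V_lim = h_lim·A = 2.730e-05 · 1.929e-06 = 5.267e-11 m³.
Inverting, life L = V_lim·H/(K·W) = 5.267e-11 · 7.033e+09 / (1.088e-04 · 2.639) = 1290 m.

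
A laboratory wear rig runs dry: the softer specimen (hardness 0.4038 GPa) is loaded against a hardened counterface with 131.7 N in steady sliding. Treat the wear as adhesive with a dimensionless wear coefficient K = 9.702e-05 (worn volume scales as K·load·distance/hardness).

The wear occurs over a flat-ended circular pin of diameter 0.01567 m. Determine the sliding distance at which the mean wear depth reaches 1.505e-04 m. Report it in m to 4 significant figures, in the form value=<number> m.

value=917.2 m

The computation maintains exact precision — intermediates are displayed rounded. Rounded once at the end, at 4 significant figures.
Convert: Hardness H = 0.4038 GPa = 4.038e+08 Pa.
Convert: Contact area A = π·d²/4 = π·(0.01567 m)²/4 = 1.929e-04 m².
In SI base units, W = 131.7 N, H = 4.038e+08 Pa, K = 9.702e-05.
Volume at the limit: V_lim = h_lim·A = 1.505e-04 · 1.929e-04 = 2.902e-08 m³.
Thus life L = V_lim·H/(K·W) = 2.902e-08 · 4.038e+08 / (9.702e-05 · 131.7) = 917.2 m.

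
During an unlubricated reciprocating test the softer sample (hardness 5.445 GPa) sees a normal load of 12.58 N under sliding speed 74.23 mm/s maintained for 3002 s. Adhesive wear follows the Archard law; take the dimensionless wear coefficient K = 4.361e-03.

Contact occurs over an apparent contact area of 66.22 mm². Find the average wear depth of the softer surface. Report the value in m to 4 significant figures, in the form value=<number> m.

value=3.391e-05 m

Intermediates are shown rounded — all arithmetic keeps exact precision, and rounded once at the end: 4 significant figures.
Sliding speed v = 74.23 mm/s = 0.07423 m/s. Distance covered L = v·t = 0.07423 m/s × 3002 s = 222.8 m.
Hardness H = 5.445 GPa = 5.445e+09 Pa.
Contact area A = 66.22 mm² = 6.622e-05 m².
Expressed in SI base units: W = 12.58 N, H = 5.445e+09 Pa, K = 4.361e-03.
By Archard's law, V = K·W·L/H = 4.361e-03 · 12.58 · 222.8 / 5.445e+09 = 2.245e-09 m³.
Depth of wear h = V/A = 2.245e-09 / 6.622e-05 = 3.391e-05 m.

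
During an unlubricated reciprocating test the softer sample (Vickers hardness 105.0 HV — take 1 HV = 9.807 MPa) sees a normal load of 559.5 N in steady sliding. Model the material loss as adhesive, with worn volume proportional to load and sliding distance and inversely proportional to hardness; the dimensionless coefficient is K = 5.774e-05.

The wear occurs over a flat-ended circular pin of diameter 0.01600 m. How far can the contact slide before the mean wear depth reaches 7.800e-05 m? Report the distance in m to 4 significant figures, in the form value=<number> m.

value=499.9 m

Intermediates are shown rounded; all working math keeps full precision, and one final rounding, at four significant figures.
Convert: Hardness H = 105.0 HV × 9.807 MPa/HV = 1030 MPa = 1.030e+09 Pa.
Convert: Contact area A = π·d²/4 = π·(0.01600 m)²/4 = 2.011e-04 m².
Expressed in SI base units: W = 559.5 N, H = 1.030e+09 Pa, K = 5.774e-05.
Allowed volume V_lim = h_lim·A = 7.800e-05 · 2.011e-04 = 1.568e-08 m³.
So the life L = V_lim·H/(K·W) = 1.568e-08 · 1.030e+09 / (5.774e-05 · 559.5) = 499.9 m.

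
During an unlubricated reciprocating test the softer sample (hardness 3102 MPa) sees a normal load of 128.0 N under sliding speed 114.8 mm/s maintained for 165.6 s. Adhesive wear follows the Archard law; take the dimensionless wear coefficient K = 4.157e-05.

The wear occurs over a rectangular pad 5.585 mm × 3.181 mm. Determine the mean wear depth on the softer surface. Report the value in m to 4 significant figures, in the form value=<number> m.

Intermediates are printed rounded; each operation carries full precision — a single final rounding: 4 significant digits.
Sliding speed v = 114.8 mm/s = 0.1148 m/s. Distance covered L = v·t = 0.1148 m/s × 165.6 s = 19.01 m.
Hardness H = 3102 MPa = 3.102e+09 Pa.
Pad sides 5.585 mm × 3.181 mm = 0.005585 m × 0.003181 m. Contact area A = 0.005585 m × 0.003181 m = 1.777e-05 m².
In SI base units, W = 128.0 N, H = 3.102e+09 Pa, K = 4.157e-05.
The Archard volume V = K·W·L/H = 4.157e-05 · 128.0 · 19.01 / 3.102e+09 = 3.261e-11 m³.
Depth h = V/A = 3.261e-11 / 1.777e-05 = 1.836e-06 m.

value=1.836e-06 m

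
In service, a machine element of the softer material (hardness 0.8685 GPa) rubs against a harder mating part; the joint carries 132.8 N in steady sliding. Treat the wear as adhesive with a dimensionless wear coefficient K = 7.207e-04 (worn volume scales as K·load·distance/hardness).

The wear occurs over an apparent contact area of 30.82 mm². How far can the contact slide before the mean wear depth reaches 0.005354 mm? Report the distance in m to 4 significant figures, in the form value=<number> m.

All arithmetic keeps exact precision, and the intermediates are printed rounded. Rounded once at the end to 4 significant figures.
Convert: Hardness H = 0.8685 GPa = 8.685e+08 Pa.
Convert: Contact area A = 30.82 mm² = 3.082e-05 m².
Convert: Depth limit h_lim = 0.005354 mm = 5.354e-06 m.
Collected in SI base units: W = 132.8 N, H = 8.685e+08 Pa, K = 7.207e-04.
At the depth limit, V_lim = h_lim·A = 5.354e-06 · 3.082e-05 = 1.650e-10 m³.
Life L = V_lim·H/(K·W) = 1.650e-10 · 8.685e+08 / (7.207e-04 · 132.8) = 1.497 m.

value=1.497 m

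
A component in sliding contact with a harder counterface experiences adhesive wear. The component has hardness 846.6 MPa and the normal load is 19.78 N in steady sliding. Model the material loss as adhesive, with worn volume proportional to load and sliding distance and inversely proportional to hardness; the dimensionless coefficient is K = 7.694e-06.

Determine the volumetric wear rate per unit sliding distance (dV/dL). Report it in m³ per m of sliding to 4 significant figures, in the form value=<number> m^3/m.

The algebra holds exact precision. Shown intermediates are rounded. Rounded just once, at four significant figures.
Hardness H = 846.6 MPa = 8.466e+08 Pa.
Working in SI base units: W = 19.78 N, H = 8.466e+08 Pa, K = 7.694e-06.
Rate of wear dV/dL = K·W/H: 7.694e-06 · 19.78 / 8.466e+08 = 1.798e-13 m³/m.

value=1.798e-13 m^3/m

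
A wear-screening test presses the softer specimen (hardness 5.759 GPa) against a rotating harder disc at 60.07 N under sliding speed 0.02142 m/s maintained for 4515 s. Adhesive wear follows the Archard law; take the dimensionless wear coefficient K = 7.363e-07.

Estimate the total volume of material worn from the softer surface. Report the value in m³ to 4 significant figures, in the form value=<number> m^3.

value=7.427e-13 m^3

All working math carries full float precision. Intermediate values are displayed rounded. Rounded just once: 4 significant figures.
Total distance L = v·t = 0.02142 m/s × 4515 s = 96.71 m.
Hardness H = 5.759 GPa = 5.759e+09 Pa.
In SI base units: W = 60.07 N, H = 5.759e+09 Pa, K = 7.363e-07.
Wear volume V = K·W·L/H = 7.363e-07 · 60.07 · 96.71 / 5.759e+09 = 7.427e-13 m³.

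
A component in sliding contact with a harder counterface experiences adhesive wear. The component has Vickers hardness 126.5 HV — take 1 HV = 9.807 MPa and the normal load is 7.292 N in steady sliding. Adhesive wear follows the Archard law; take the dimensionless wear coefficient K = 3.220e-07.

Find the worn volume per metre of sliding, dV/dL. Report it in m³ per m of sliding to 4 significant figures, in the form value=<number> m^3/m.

value=1.893e-15 m^3/m

The algebra holds exact precision, and the intermediates appear rounded, and rounded once at the end, at four significant digits.
Hardness H = 126.5 HV × 9.807 MPa/HV = 1241 MPa = 1.241e+09 Pa.
SI base units throughout: W = 7.292 N, H = 1.241e+09 Pa, K = 3.220e-07.
The wear rate dV/dL = K·W/H (independent of L): 3.220e-07 · 7.292 / 1.241e+09 = 1.893e-15 m³/m.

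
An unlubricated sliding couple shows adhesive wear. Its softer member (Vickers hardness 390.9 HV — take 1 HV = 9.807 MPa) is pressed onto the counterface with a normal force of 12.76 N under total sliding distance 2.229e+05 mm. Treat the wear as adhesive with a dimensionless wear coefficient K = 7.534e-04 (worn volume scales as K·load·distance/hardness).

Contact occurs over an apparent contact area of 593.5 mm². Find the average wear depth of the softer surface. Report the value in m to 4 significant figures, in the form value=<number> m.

Intermediate values appear rounded, and each operation maintains full precision. Rounded once at the end, at 4 significant figures.
Distance covered L = 2.229e+05 mm = 222.9 m.
Hardness H = 390.9 HV × 9.807 MPa/HV = 3834 MPa = 3.834e+09 Pa.
Contact area A = 593.5 mm² = 5.935e-04 m².
As SI base values: W = 12.76 N, H = 3.834e+09 Pa, K = 7.534e-04.
Apply Archard: V = K·W·L/H = 7.534e-04 · 12.76 · 222.9 / 3.834e+09 = 5.590e-10 m³.
Depth of wear h = V/A = 5.590e-10 / 5.935e-04 = 9.418e-07 m.

value=9.418e-07 m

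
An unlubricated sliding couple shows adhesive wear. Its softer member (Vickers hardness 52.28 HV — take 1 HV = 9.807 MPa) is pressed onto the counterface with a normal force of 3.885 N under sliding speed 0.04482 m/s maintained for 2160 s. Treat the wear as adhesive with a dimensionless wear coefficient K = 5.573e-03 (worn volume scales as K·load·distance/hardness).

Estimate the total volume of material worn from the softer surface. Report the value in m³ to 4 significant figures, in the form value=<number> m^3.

value=4.088e-09 m^3

The computation maintains full precision. Intermediate values are shown rounded — rounded once at the end, at four significant figures.
Sliding distance L = v·t = 0.04482 m/s × 2160 s = 96.81 m.
Hardness H = 52.28 HV × 9.807 MPa/HV = 512.7 MPa = 5.127e+08 Pa.
SI base units throughout: W = 3.885 N, H = 5.127e+08 Pa, K = 5.573e-03.
Archard relation: V = K·W·L/H = 5.573e-03 · 3.885 · 96.81 / 5.127e+08 = 4.088e-09 m³.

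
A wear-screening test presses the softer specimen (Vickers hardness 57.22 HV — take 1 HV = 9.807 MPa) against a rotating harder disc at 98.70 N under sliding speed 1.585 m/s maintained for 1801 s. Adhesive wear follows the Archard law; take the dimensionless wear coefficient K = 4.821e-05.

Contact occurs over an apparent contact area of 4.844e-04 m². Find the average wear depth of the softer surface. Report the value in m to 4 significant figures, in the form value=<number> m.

value=4.997e-05 m

The computation runs at full float precision, and intermediates are printed rounded — rounded just once to four significant digits.
The distance L = v·t = 1.585 m/s × 1801 s = 2855 m.
Hardness H = 57.22 HV × 9.807 MPa/HV = 561.2 MPa = 5.612e+08 Pa.
Collected in SI base units: W = 98.70 N, H = 5.612e+08 Pa, K = 4.821e-05.
Worn volume V = K·W·L/H = 4.821e-05 · 98.70 · 2855 / 5.612e+08 = 2.421e-08 m³.
Wear depth h = V/A = 2.421e-08 / 4.844e-04 = 4.997e-05 m.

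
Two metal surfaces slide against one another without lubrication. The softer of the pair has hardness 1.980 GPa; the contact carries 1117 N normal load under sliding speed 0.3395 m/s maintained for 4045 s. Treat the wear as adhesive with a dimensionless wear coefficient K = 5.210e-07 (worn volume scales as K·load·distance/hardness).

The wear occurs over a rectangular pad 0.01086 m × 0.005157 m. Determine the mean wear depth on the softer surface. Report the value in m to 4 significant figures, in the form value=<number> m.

value=7.207e-06 m

The intermediates are shown rounded; all arithmetic runs at exact precision — a lone final rounding: four significant digits.
Convert: Sliding distance L = v·t = 0.3395 m/s × 4045 s = 1373 m.
Convert: Hardness H = 1.980 GPa = 1.980e+09 Pa.
Convert: Contact area A = 0.01086 m × 0.005157 m = 5.601e-05 m².
In SI base units: W = 1117 N, H = 1.980e+09 Pa, K = 5.210e-07.
Apply Archard: V = K·W·L/H = 5.210e-07 · 1117 · 1373 / 1.980e+09 = 4.036e-10 m³.
Depth of wear h = V/A = 4.036e-10 / 5.601e-05 = 7.207e-06 m.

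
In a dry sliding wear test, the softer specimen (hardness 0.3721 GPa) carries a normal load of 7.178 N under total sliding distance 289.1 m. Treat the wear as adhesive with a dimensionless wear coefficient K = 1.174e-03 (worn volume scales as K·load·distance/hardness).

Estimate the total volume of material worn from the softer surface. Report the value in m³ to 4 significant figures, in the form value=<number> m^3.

Printed values are rounded; each operation runs at exact precision, and rounded just once, at 4 significant figures.
Hardness H = 0.3721 GPa = 3.721e+08 Pa.
Collected in SI base units: W = 7.178 N, H = 3.721e+08 Pa, K = 1.174e-03.
Archard relation: V = K·W·L/H = 1.174e-03 · 7.178 · 289.1 / 3.721e+08 = 6.547e-09 m³.

value=6.547e-09 m^3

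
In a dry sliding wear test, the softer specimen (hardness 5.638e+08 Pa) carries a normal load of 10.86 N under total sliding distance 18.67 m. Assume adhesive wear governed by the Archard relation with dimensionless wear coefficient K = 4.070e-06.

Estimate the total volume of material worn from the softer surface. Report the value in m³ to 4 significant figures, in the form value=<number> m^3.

value=1.464e-12 m^3

The intermediates appear rounded — all arithmetic maintains exact precision, and one last rounding to four significant figures.
SI base units throughout: W = 10.86 N, H = 5.638e+08 Pa, K = 4.070e-06.
Wear volume V = K·W·L/H = 4.070e-06 · 10.86 · 18.67 / 5.638e+08 = 1.464e-12 m³.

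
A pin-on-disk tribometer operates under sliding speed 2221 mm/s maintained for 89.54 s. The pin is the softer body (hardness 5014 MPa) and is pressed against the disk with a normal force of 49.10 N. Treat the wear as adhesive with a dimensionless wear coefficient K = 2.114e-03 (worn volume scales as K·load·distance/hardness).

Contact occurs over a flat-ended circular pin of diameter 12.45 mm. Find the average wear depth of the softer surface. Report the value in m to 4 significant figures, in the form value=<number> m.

Intermediate values appear rounded; each operation holds full precision; one final rounding, at four significant digits.
Convert: Sliding speed v = 2221 mm/s = 2.221 m/s. Distance L = v·t = 2.221 m/s × 89.54 s = 198.9 m.
Convert: Hardness H = 5014 MPa = 5.014e+09 Pa.
Convert: Pin diameter d = 12.45 mm = 0.01245 m. Contact area A = π·d²/4 = π·(0.01245 m)²/4 = 1.217e-04 m².
SI base units throughout: W = 49.10 N, H = 5.014e+09 Pa, K = 2.114e-03.
Archard volume V = K·W·L/H = 2.114e-03 · 49.10 · 198.9 / 5.014e+09 = 4.117e-09 m³.
Average depth h = V/A = 4.117e-09 / 1.217e-04 = 3.382e-05 m.

value=3.382e-05 m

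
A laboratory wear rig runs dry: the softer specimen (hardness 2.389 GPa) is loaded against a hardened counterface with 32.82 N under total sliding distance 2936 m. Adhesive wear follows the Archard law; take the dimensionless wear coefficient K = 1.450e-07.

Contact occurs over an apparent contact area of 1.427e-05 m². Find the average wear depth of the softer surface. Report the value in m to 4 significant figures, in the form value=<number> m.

value=4.098e-07 m

The algebra keeps exact precision, and intermediates are printed rounded — rounded just once to four significant figures.
Hardness H = 2.389 GPa = 2.389e+09 Pa.
In SI base units, W = 32.82 N, H = 2.389e+09 Pa, K = 1.450e-07.
Volume removed: V = K·W·L/H = 1.450e-07 · 32.82 · 2936 / 2.389e+09 = 5.849e-12 m³.
Mean depth h = V/A = 5.849e-12 / 1.427e-05 = 4.098e-07 m.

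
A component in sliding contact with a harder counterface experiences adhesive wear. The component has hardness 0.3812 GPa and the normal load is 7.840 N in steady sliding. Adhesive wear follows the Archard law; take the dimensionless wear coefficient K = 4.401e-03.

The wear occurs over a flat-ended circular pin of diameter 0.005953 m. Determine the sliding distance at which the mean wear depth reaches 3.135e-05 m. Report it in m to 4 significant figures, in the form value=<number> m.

Each operation runs at full precision, and displayed values are rounded — rounded just once to four significant digits.
Hardness H = 0.3812 GPa = 3.812e+08 Pa.
Contact area A = π·d²/4 = π·(0.005953 m)²/4 = 2.783e-05 m².
As SI base values: W = 7.840 N, H = 3.812e+08 Pa, K = 4.401e-03.
Wearable volume V_lim = h_lim·A = 3.135e-05 · 2.783e-05 = 8.726e-10 m³.
Inverting, life L = V_lim·H/(K·W) = 8.726e-10 · 3.812e+08 / (4.401e-03 · 7.840) = 9.640 m.

value=9.640 m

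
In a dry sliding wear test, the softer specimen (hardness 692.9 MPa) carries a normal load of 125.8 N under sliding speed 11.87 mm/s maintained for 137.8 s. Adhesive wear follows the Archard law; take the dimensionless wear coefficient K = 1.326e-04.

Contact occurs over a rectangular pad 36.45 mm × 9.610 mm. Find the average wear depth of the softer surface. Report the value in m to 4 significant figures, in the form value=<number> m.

value=1.124e-07 m

All arithmetic holds full precision, and the intermediates appear rounded. Rounded once at the end, at four significant figures.
Convert: Sliding speed v = 11.87 mm/s = 0.01187 m/s. Path length L = v·t = 0.01187 m/s × 137.8 s = 1.636 m.
Convert: Hardness H = 692.9 MPa = 6.929e+08 Pa.
Convert: Pad sides 36.45 mm × 9.610 mm = 0.03645 m × 0.009610 m. Contact area A = 0.03645 m × 0.009610 m = 3.503e-04 m².
Restated in SI base units: W = 125.8 N, H = 6.929e+08 Pa, K = 1.326e-04.
Volume removed: V = K·W·L/H = 1.326e-04 · 125.8 · 1.636 / 6.929e+08 = 3.938e-11 m³.
Mean wear depth h = V/A = 3.938e-11 / 3.503e-04 = 1.124e-07 m.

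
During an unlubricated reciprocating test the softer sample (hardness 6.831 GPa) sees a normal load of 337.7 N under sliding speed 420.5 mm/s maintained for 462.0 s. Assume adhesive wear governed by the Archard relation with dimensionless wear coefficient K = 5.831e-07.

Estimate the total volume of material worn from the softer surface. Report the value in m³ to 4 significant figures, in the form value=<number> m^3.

value=5.600e-12 m^3

Intermediates are displayed rounded. All arithmetic keeps exact precision — a lone final rounding: 4 significant figures.
Convert: Sliding speed v = 420.5 mm/s = 0.4205 m/s. Distance covered L = v·t = 0.4205 m/s × 462.0 s = 194.3 m.
Convert: Hardness H = 6.831 GPa = 6.831e+09 Pa.
As SI base values: W = 337.7 N, H = 6.831e+09 Pa, K = 5.831e-07.
By Archard's law, V = K·W·L/H = 5.831e-07 · 337.7 · 194.3 / 6.831e+09 = 5.600e-12 m³.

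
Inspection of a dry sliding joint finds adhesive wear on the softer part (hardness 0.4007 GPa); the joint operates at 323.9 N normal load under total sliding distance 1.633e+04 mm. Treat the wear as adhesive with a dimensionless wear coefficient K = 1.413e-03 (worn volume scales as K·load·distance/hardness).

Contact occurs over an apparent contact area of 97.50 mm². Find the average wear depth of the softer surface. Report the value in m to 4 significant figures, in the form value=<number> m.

Intermediates are shown rounded, and the computation maintains exact precision. Rounded once at the end to 4 significant figures.
Convert: Total distance L = 1.633e+04 mm = 16.33 m.
Convert: Hardness H = 0.4007 GPa = 4.007e+08 Pa.
Convert: Contact area A = 97.50 mm² = 9.750e-05 m².
SI base units throughout: W = 323.9 N, H = 4.007e+08 Pa, K = 1.413e-03.
By Archard's law, V = K·W·L/H = 1.413e-03 · 323.9 · 16.33 / 4.007e+08 = 1.865e-08 m³.
Depth h = V/A = 1.865e-08 / 9.750e-05 = 1.913e-04 m.

value=1.913e-04 m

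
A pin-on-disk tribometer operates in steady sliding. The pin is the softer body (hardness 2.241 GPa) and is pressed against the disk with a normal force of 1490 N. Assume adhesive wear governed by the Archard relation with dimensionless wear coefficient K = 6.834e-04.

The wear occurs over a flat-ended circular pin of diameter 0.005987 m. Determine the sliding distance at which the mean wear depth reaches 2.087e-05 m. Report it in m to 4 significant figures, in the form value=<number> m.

value=1.293 m

Intermediate values are printed rounded; the algebra maintains exact precision — one last rounding, at 4 significant figures.
Convert: Hardness H = 2.241 GPa = 2.241e+09 Pa.
Convert: Contact area A = π·d²/4 = π·(0.005987 m)²/4 = 2.815e-05 m².
As SI base values: W = 1490 N, H = 2.241e+09 Pa, K = 6.834e-04.
Allowed volume V_lim = h_lim·A = 2.087e-05 · 2.815e-05 = 5.875e-10 m³.
Sliding life L = V_lim·H/(K·W) = 5.875e-10 · 2.241e+09 / (6.834e-04 · 1490) = 1.293 m.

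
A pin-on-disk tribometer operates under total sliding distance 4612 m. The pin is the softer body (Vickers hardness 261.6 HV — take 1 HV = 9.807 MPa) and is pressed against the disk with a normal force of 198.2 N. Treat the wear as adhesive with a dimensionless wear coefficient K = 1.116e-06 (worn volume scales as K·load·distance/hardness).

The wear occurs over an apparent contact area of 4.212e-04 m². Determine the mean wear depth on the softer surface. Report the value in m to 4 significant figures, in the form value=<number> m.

value=9.440e-07 m

The algebra holds full float precision. The intermediates are shown rounded; a single final rounding, at 4 significant figures.
Convert: Hardness H = 261.6 HV × 9.807 MPa/HV = 2566 MPa = 2.566e+09 Pa.
Restated in SI base units: W = 198.2 N, H = 2.566e+09 Pa, K = 1.116e-06.
Wear volume V = K·W·L/H = 1.116e-06 · 198.2 · 4612 / 2.566e+09 = 3.976e-10 m³.
Average depth h = V/A = 3.976e-10 / 4.212e-04 = 9.440e-07 m.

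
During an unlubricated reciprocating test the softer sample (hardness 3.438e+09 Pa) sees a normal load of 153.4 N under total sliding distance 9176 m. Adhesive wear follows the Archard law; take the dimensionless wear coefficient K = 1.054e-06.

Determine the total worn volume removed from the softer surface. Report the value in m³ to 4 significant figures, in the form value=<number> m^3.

Displayed values are rounded, and each operation maintains full float precision; a lone final rounding: four significant digits.
Working in SI base units: W = 153.4 N, H = 3.438e+09 Pa, K = 1.054e-06.
Wear volume V = K·W·L/H = 1.054e-06 · 153.4 · 9176 / 3.438e+09 = 4.315e-10 m³.

value=4.315e-10 m^3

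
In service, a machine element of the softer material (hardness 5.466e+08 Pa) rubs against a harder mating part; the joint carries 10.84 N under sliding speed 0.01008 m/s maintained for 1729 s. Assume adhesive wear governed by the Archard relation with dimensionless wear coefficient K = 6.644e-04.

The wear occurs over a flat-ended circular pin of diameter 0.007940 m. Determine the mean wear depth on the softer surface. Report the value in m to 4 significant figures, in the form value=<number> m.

Shown intermediates are rounded. The computation runs at exact precision, and one final rounding: four significant digits.
Total distance L = v·t = 0.01008 m/s × 1729 s = 17.43 m.
Contact area A = π·d²/4 = π·(0.007940 m)²/4 = 4.951e-05 m².
In SI base units, W = 10.84 N, H = 5.466e+08 Pa, K = 6.644e-04.
Archard volume V = K·W·L/H = 6.644e-04 · 10.84 · 17.43 / 5.466e+08 = 2.296e-10 m³.
Mean depth h = V/A = 2.296e-10 / 4.951e-05 = 4.638e-06 m.

value=4.638e-06 m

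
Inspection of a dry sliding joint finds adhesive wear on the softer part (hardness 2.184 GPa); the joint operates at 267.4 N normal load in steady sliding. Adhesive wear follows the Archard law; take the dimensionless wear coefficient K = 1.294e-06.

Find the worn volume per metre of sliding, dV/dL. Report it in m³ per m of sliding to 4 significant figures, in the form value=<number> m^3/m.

value=1.584e-13 m^3/m

The computation maintains full float precision. Displayed values are rounded, and one final rounding to four significant figures.
Convert: Hardness H = 2.184 GPa = 2.184e+09 Pa.
Restated in SI base units: W = 267.4 N, H = 2.184e+09 Pa, K = 1.294e-06.
Volumetric rate dV/dL = K·W/H (independent of L): 1.294e-06 · 267.4 / 2.184e+09 = 1.584e-13 m³/m.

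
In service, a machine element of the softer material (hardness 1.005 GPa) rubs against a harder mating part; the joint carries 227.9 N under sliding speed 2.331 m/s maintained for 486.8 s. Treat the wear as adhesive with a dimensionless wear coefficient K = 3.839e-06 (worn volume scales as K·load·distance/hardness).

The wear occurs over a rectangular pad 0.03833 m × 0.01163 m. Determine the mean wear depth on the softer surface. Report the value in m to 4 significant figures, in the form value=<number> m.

The intermediates are displayed rounded, and each operation keeps full precision, and one final rounding to 4 significant digits.
The distance L = v·t = 2.331 m/s × 486.8 s = 1135 m.
Hardness H = 1.005 GPa = 1.005e+09 Pa.
Contact area A = 0.03833 m × 0.01163 m = 4.458e-04 m².
As SI base values: W = 227.9 N, H = 1.005e+09 Pa, K = 3.839e-06.
Wear volume V = K·W·L/H = 3.839e-06 · 227.9 · 1135 / 1.005e+09 = 9.878e-10 m³.
Mean wear depth h = V/A = 9.878e-10 / 4.458e-04 = 2.216e-06 m.

value=2.216e-06 m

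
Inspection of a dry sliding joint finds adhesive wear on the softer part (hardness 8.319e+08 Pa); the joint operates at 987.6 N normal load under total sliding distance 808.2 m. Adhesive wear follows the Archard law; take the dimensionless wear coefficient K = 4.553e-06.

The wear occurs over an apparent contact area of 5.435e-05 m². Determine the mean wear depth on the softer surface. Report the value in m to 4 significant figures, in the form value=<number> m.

The computation carries full float precision. Intermediate values appear rounded — a lone final rounding to four significant figures.
Expressed in SI base units: W = 987.6 N, H = 8.319e+08 Pa, K = 4.553e-06.
By Archard's law, V = K·W·L/H = 4.553e-06 · 987.6 · 808.2 / 8.319e+08 = 4.368e-09 m³.
Depth h = V/A = 4.368e-09 / 5.435e-05 = 8.038e-05 m.

value=8.038e-05 m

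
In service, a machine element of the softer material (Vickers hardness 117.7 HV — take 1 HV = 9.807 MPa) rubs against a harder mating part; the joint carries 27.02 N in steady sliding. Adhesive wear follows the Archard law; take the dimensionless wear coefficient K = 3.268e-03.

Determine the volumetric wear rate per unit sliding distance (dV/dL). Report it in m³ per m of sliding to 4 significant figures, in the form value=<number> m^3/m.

Intermediates appear rounded, and all working math carries full precision — a single final rounding to four significant figures.
Convert: Hardness H = 117.7 HV × 9.807 MPa/HV = 1154 MPa = 1.154e+09 Pa.
Collected in SI base units: W = 27.02 N, H = 1.154e+09 Pa, K = 3.268e-03.
Rate of wear dV/dL = K·W/H, so: 3.268e-03 · 27.02 / 1.154e+09 = 7.650e-11 m³/m.

value=7.650e-11 m^3/m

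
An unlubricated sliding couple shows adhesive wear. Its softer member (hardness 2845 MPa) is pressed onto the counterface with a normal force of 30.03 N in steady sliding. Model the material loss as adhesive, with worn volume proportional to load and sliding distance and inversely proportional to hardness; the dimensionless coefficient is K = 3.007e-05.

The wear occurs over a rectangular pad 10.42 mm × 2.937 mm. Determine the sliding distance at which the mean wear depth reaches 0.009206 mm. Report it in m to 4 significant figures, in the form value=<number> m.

Each operation runs at exact precision, and intermediate values are displayed rounded; rounded just once, at 4 significant figures.
Hardness H = 2845 MPa = 2.845e+09 Pa.
Pad sides 10.42 mm × 2.937 mm = 0.01042 m × 0.002937 m. Contact area A = 0.01042 m × 0.002937 m = 3.060e-05 m².
Depth limit h_lim = 0.009206 mm = 9.206e-06 m.
Working in SI base units: W = 30.03 N, H = 2.845e+09 Pa, K = 3.007e-05.
Volume at the limit: V_lim = h_lim·A = 9.206e-06 · 3.060e-05 = 2.817e-10 m³.
Life L = V_lim·H/(K·W) = 2.817e-10 · 2.845e+09 / (3.007e-05 · 30.03) = 887.6 m.

value=887.6 m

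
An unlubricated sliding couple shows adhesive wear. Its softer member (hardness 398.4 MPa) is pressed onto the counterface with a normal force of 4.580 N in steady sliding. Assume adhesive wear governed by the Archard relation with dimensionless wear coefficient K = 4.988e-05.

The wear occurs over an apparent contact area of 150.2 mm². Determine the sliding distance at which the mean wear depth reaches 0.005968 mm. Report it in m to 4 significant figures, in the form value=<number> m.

Each operation holds full precision. Displayed values are rounded; a single final rounding to four significant digits.
Hardness H = 398.4 MPa = 3.984e+08 Pa.
Contact area A = 150.2 mm² = 1.502e-04 m².
Depth limit h_lim = 0.005968 mm = 5.968e-06 m.
Restated in SI base units: W = 4.580 N, H = 3.984e+08 Pa, K = 4.988e-05.
At the depth limit, V_lim = h_lim·A = 5.968e-06 · 1.502e-04 = 8.964e-10 m³.
Thus life L = V_lim·H/(K·W) = 8.964e-10 · 3.984e+08 / (4.988e-05 · 4.580) = 1563 m.

value=1563 m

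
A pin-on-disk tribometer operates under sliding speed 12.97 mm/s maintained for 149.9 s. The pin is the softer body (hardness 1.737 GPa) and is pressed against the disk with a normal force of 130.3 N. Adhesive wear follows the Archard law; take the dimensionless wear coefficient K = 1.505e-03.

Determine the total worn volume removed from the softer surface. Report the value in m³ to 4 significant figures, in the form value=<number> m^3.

value=2.195e-10 m^3

The intermediates appear rounded — every step holds exact precision; rounded once at the end to four significant figures.
Convert: Sliding speed v = 12.97 mm/s = 0.01297 m/s. Distance L = v·t = 0.01297 m/s × 149.9 s = 1.944 m.
Convert: Hardness H = 1.737 GPa = 1.737e+09 Pa.
In SI base units, W = 130.3 N, H = 1.737e+09 Pa, K = 1.505e-03.
Wear volume V = K·W·L/H = 1.505e-03 · 130.3 · 1.944 / 1.737e+09 = 2.195e-10 m³.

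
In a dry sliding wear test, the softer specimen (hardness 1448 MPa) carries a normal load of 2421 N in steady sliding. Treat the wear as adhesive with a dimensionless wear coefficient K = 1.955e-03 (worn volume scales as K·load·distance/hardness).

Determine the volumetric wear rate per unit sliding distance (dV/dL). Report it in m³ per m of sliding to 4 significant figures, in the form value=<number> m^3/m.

value=3.269e-09 m^3/m

Intermediate values are printed rounded, and all arithmetic holds exact precision — a lone final rounding: four significant figures.
Hardness H = 1448 MPa = 1.448e+09 Pa.
In SI base units, W = 2421 N, H = 1.448e+09 Pa, K = 1.955e-03.
Rate of wear dV/dL = K·W/H (independent of L): 1.955e-03 · 2421 / 1.448e+09 = 3.269e-09 m³/m.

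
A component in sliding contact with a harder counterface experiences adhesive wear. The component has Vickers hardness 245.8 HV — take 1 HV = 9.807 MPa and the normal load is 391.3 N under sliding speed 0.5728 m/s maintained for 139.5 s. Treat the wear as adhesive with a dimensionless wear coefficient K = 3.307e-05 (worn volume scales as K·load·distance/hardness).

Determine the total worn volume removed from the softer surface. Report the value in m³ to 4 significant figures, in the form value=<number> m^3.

Every step runs at full float precision — the intermediates appear rounded. Rounded once at the end to 4 significant digits.
Sliding distance L = v·t = 0.5728 m/s × 139.5 s = 79.91 m.
Hardness H = 245.8 HV × 9.807 MPa/HV = 2411 MPa = 2.411e+09 Pa.
Working in SI base units: W = 391.3 N, H = 2.411e+09 Pa, K = 3.307e-05.
Wear volume V = K·W·L/H = 3.307e-05 · 391.3 · 79.91 / 2.411e+09 = 4.289e-10 m³.

value=4.289e-10 m^3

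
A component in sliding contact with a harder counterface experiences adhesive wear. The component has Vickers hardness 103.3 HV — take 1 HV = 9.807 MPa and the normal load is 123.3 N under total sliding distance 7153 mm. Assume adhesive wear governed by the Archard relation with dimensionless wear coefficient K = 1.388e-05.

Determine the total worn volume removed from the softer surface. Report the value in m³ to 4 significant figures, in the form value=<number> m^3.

Every step runs at exact precision. Quoted intermediates are rounded; one last rounding: four significant figures.
The distance L = 7153 mm = 7.153 m.
Hardness H = 103.3 HV × 9.807 MPa/HV = 1013 MPa = 1.013e+09 Pa.
As SI base values: W = 123.3 N, H = 1.013e+09 Pa, K = 1.388e-05.
Archard relation: V = K·W·L/H = 1.388e-05 · 123.3 · 7.153 / 1.013e+09 = 1.208e-11 m³.

value=1.208e-11 m^3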